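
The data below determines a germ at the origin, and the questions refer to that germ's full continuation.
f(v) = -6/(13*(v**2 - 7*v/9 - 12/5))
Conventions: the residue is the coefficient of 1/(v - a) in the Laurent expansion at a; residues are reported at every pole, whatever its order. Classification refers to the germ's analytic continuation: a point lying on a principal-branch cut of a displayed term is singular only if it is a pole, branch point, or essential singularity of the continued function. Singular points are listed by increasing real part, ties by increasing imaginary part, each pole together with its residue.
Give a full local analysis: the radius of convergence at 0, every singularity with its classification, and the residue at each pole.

Radius of convergence at 0: -7/18 + (1/90)*sqrt(20665).
At 7/18 - (1/90)*sqrt(20665): a pole of order 1; residue (54/53729)*sqrt(20665).
At 7/18 + (1/90)*sqrt(20665): a pole of order 1; residue -(54/53729)*sqrt(20665).

Denominator factor (v**2 - 7*v/9 - 12/5): discriminant 4133/405, real irrational roots 7/18 + (1/90)*sqrt(20665) and 7/18 - (1/90)*sqrt(20665); poles of order 1, moduli 7/18 + (1/90)*sqrt(20665) and -7/18 + (1/90)*sqrt(20665).
The radius of convergence is the smallest modulus among the singular points: -7/18 + (1/90)*sqrt(20665).
The factor v**2 - 7*v/9 - 12/5 splits as (v - a)(v - a') with a = 7/18 - (1/90)*sqrt(20665), a' = 7/18 + (1/90)*sqrt(20665). At the order-1 pole a set g(v) = (v - a)*f(v) = [-6/13] / (v - a').
Simple pole: residue = g(a) at a = 7/18 - (1/90)*sqrt(20665), which is (54/53729)*sqrt(20665).
The factor v**2 - 7*v/9 - 12/5 splits as (v - a)(v - a') with a = 7/18 + (1/90)*sqrt(20665), a' = 7/18 - (1/90)*sqrt(20665). At the order-1 pole a set g(v) = (v - a)*f(v) = [-6/13] / (v - a').
Simple pole: residue = g(a) at a = 7/18 + (1/90)*sqrt(20665), which is -(54/53729)*sqrt(20665).
List the singular points by increasing real part (a conjugate pair: the negative imaginary part first).


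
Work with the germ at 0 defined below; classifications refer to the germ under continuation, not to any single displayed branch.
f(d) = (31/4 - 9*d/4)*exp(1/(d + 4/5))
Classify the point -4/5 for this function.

The point is an essential singularity.

The exponent 1/(d - (-4/5)) has a pole at -4/5, so exp(1/(d - (-4/5))) takes every nonzero value near it: an essential singularity (not a pole of any order).


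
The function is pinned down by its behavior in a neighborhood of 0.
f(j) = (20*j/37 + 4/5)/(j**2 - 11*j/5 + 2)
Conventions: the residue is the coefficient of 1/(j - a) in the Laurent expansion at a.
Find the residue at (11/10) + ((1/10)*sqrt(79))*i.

The residue is (10/37) - ((258/2923)*sqrt(79))*i.

The factor j**2 - 11*j/5 + 2 splits as (j - a)(j - a') with a = (11/10) + ((1/10)*sqrt(79))*i, a' = (11/10) - ((1/10)*sqrt(79))*i. At the order-1 pole a set g(j) = (j - a)*f(j) = [20*j/37 + 4/5] / (j - a').
Simple pole: residue = g(a) at a = (11/10) + ((1/10)*sqrt(79))*i, which is (10/37) - ((258/2923)*sqrt(79))*i.


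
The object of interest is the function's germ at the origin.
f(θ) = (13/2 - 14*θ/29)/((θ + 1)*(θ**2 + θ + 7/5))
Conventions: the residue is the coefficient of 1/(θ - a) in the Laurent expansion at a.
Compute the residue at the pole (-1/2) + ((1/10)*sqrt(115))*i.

The residue is (-2025/812) - ((71/812)*sqrt(115))*i.

The factor θ**2 + θ + 7/5 splits as (θ - a)(θ - a') with a = (-1/2) + ((1/10)*sqrt(115))*i, a' = (-1/2) - ((1/10)*sqrt(115))*i. At the order-1 pole a set g(θ) = (θ - a)*f(θ) = [(13/2 - 14*θ/29)/(θ + 1)] / (θ - a').
Simple pole: residue = g(a) at a = (-1/2) + ((1/10)*sqrt(115))*i, which is (-2025/812) - ((71/812)*sqrt(115))*i.


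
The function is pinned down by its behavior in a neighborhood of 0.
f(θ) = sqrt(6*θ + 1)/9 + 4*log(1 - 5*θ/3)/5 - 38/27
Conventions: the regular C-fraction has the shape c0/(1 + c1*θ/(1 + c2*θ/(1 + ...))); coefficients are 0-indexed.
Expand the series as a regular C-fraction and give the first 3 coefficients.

The regular C-fraction coefficients are [-35/27, -27/35, -529/630].

Taylor coefficients (expand at 0): a_0 = -35/27, a_1 = -1, a_2 = -29/18.
c0 = a_0 = -35/27. Peel one level at a time: if S = 1 + c*θ/S' with S'(0) = 1, then c is the θ-coefficient of S and S' = c*θ/(S - 1).
S_1 = c0/f = 1 + (-27/35)*θ + (-1587/2450)*θ^2 + ...; c1 = -27/35.
S_2 = c1*θ/(S_1 - 1) = 1 + (-529/630)*θ + ...; c2 = -529/630.


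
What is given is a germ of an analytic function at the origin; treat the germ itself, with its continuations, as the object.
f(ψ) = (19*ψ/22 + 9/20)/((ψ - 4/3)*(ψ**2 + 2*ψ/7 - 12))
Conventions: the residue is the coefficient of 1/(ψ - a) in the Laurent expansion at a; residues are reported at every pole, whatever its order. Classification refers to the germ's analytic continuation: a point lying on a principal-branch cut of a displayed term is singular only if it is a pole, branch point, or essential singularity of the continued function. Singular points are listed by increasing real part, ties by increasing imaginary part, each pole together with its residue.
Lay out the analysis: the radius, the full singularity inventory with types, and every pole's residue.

Radius of convergence at 0: 4/3.
At -1/7 - (1/7)*sqrt(589): a pole of order 1; residue 22197/272800 - (33999/5183200)*sqrt(589).
At 4/3: a pole of order 1; residue -22197/136400.
At -1/7 + (1/7)*sqrt(589): a pole of order 1; residue 22197/272800 + (33999/5183200)*sqrt(589).

Denominator factor (ψ**2 + 2*ψ/7 - 12): discriminant 2356/49, real irrational roots -1/7 + (1/7)*sqrt(589) and -1/7 - (1/7)*sqrt(589); poles of order 1, moduli -1/7 + (1/7)*sqrt(589) and 1/7 + (1/7)*sqrt(589).
Denominator factor (ψ - 4/3): pole of order 1 at 4/3, modulus 4/3.
The radius of convergence is the smallest modulus among the singular points: 4/3.
The factor ψ**2 + 2*ψ/7 - 12 splits as (ψ - a)(ψ - a') with a = -1/7 - (1/7)*sqrt(589), a' = -1/7 + (1/7)*sqrt(589). At the order-1 pole a set g(ψ) = (ψ - a)*f(ψ) = [(19*ψ/22 + 9/20)/(ψ - 4/3)] / (ψ - a').
Simple pole: residue = g(a) at a = -1/7 - (1/7)*sqrt(589), which is 22197/272800 - (33999/5183200)*sqrt(589).
At the order-1 pole 4/3 set g(ψ) = (ψ - (4/3))*f(ψ) = (19*ψ/22 + 9/20)/(ψ**2 + 2*ψ/7 - 12).
Simple pole: residue = g(a) at a = 4/3, which is -22197/136400.
The factor ψ**2 + 2*ψ/7 - 12 splits as (ψ - a)(ψ - a') with a = -1/7 + (1/7)*sqrt(589), a' = -1/7 - (1/7)*sqrt(589). At the order-1 pole a set g(ψ) = (ψ - a)*f(ψ) = [(19*ψ/22 + 9/20)/(ψ - 4/3)] / (ψ - a').
Simple pole: residue = g(a) at a = -1/7 + (1/7)*sqrt(589), which is 22197/272800 + (33999/5183200)*sqrt(589).
List the singular points by increasing real part (a conjugate pair: the negative imaginary part first).


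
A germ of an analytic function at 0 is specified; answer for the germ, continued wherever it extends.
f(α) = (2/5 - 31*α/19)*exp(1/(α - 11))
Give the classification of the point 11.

The point is an essential singularity.

The exponent 1/(α - (11)) has a pole at 11, so exp(1/(α - (11))) takes every nonzero value near it: an essential singularity (not a pole of any order).


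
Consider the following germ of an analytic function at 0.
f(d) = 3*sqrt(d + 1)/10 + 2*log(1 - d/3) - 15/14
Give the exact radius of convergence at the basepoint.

Branch term (2)*log(1 - d/(3)): its argument vanishes at d = 3, a logarithmic branch point, modulus 3.
Branch term (3/10)*sqrt(1 - d/(-1)): its argument vanishes at d = -1, a square-root branch point, modulus 1.
The radius of convergence is the smallest modulus among the singular points: 1.

The radius of convergence is 1.


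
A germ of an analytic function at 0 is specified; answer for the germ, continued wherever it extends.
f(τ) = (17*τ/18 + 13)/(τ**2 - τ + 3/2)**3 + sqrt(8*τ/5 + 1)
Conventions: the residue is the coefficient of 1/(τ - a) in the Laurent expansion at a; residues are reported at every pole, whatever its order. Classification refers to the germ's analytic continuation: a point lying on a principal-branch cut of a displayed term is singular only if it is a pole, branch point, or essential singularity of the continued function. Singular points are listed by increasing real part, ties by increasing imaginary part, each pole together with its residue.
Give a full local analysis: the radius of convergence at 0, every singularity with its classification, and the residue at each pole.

Denominator factor (τ**2 - τ + 3/2)^3: discriminant -5, complex-conjugate roots (1/2) + ((1/2)*sqrt(5))*i and (1/2) - ((1/2)*sqrt(5))*i; poles of order 3, moduli (1/2)*sqrt(6) and (1/2)*sqrt(6).
Branch term (1)*sqrt(1 - τ/(-5/8)): its argument vanishes at τ = -5/8, a square-root branch point, modulus 5/8.
The radius of convergence is the smallest modulus among the singular points: 5/8.
The branch term is analytic at (1/2) - ((1/2)*sqrt(5))*i and contributes nothing to the residue; only the rational part matters.
The factor τ**2 - τ + 3/2 splits as (τ - a)(τ - a') with a = (1/2) - ((1/2)*sqrt(5))*i, a' = (1/2) + ((1/2)*sqrt(5))*i. At the order-3 pole a set g(τ) = (τ - a)^3*(rational part) = [17*τ/18 + 13] / (τ - a')^3.
Order-3 pole: residue = g''(a)/2; g''((1/2) - ((1/2)*sqrt(5))*i) = ((97/75)*sqrt(5))*i, so the residue is ((97/150)*sqrt(5))*i.
The branch term is analytic at (1/2) + ((1/2)*sqrt(5))*i and contributes nothing to the residue; only the rational part matters.
The factor τ**2 - τ + 3/2 splits as (τ - a)(τ - a') with a = (1/2) + ((1/2)*sqrt(5))*i, a' = (1/2) - ((1/2)*sqrt(5))*i. At the order-3 pole a set g(τ) = (τ - a)^3*(rational part) = [17*τ/18 + 13] / (τ - a')^3.
Order-3 pole: residue = g''(a)/2; g''((1/2) + ((1/2)*sqrt(5))*i) = -((97/75)*sqrt(5))*i, so the residue is -((97/150)*sqrt(5))*i.
List the singular points by increasing real part (a conjugate pair: the negative imaginary part first).

Radius of convergence at 0: 5/8.
At -5/8: an algebraic (square-root) branch point.
At (1/2) - ((1/2)*sqrt(5))*i: a pole of order 3; residue ((97/150)*sqrt(5))*i.
At (1/2) + ((1/2)*sqrt(5))*i: a pole of order 3; residue -((97/150)*sqrt(5))*i.


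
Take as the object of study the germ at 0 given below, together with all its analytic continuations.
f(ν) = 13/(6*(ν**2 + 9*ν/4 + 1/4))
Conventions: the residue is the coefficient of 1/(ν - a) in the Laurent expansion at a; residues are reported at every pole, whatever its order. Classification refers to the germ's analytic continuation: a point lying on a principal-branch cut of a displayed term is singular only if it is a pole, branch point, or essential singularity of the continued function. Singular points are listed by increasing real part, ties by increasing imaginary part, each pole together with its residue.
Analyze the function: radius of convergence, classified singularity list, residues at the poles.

Denominator factor (ν**2 + 9*ν/4 + 1/4): discriminant 65/16, real irrational roots -9/8 + (1/8)*sqrt(65) and -9/8 - (1/8)*sqrt(65); poles of order 1, moduli 9/8 - (1/8)*sqrt(65) and 9/8 + (1/8)*sqrt(65).
The radius of convergence is the smallest modulus among the singular points: 9/8 - (1/8)*sqrt(65).
The factor ν**2 + 9*ν/4 + 1/4 splits as (ν - a)(ν - a') with a = -9/8 - (1/8)*sqrt(65), a' = -9/8 + (1/8)*sqrt(65). At the order-1 pole a set g(ν) = (ν - a)*f(ν) = [13/6] / (ν - a').
Simple pole: residue = g(a) at a = -9/8 - (1/8)*sqrt(65), which is -(2/15)*sqrt(65).
The factor ν**2 + 9*ν/4 + 1/4 splits as (ν - a)(ν - a') with a = -9/8 + (1/8)*sqrt(65), a' = -9/8 - (1/8)*sqrt(65). At the order-1 pole a set g(ν) = (ν - a)*f(ν) = [13/6] / (ν - a').
Simple pole: residue = g(a) at a = -9/8 + (1/8)*sqrt(65), which is (2/15)*sqrt(65).
List the singular points by increasing real part (a conjugate pair: the negative imaginary part first).

Radius of convergence at 0: 9/8 - (1/8)*sqrt(65).
At -9/8 - (1/8)*sqrt(65): a pole of order 1; residue -(2/15)*sqrt(65).
At -9/8 + (1/8)*sqrt(65): a pole of order 1; residue (2/15)*sqrt(65).


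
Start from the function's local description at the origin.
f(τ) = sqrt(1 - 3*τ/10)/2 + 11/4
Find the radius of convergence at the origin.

Branch term (1/2)*sqrt(1 - τ/(10/3)): its argument vanishes at τ = 10/3, a square-root branch point, modulus 10/3.
The radius of convergence is the smallest modulus among the singular points: 10/3.

The radius of convergence is 10/3.


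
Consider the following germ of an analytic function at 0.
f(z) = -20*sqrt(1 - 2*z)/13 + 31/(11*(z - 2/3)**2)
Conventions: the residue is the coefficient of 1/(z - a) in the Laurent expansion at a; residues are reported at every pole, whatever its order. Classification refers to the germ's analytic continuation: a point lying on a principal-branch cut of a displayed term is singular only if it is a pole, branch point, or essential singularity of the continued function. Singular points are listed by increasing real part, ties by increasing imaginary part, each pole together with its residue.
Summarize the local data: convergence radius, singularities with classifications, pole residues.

Denominator factor (z - 2/3)^2: pole of order 2 at 2/3, modulus 2/3.
Branch term (-20/13)*sqrt(1 - z/(1/2)): its argument vanishes at z = 1/2, a square-root branch point, modulus 1/2.
The radius of convergence is the smallest modulus among the singular points: 1/2.
The branch term is analytic at 2/3 and contributes nothing to the residue; only the rational part matters.
At the order-2 pole 2/3 set g(z) = (z - (2/3))^2*(rational part) = 31/11.
Order-2 pole: residue = g'(a); g'(2/3) = 0, so the residue is 0.
List the singular points by increasing real part (a conjugate pair: the negative imaginary part first).

Radius of convergence at 0: 1/2.
At 1/2: an algebraic (square-root) branch point.
At 2/3: a pole of order 2; residue 0.


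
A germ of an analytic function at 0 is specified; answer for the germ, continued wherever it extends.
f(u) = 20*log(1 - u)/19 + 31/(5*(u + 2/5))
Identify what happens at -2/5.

The denominator factor u + 2/5 vanishes at -2/5 and appears to the power 1; the numerator there equals 31/5, nonzero, and no other factor vanishes.
The branch terms are analytic at this point.
Hence a pole whose order is the multiplicity, 1.

The point is a pole of order 1.


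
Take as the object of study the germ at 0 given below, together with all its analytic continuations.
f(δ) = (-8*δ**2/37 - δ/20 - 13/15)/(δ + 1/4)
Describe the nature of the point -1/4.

The denominator factor δ + 1/4 vanishes at -1/4 and appears to the power 1; the numerator there equals -1541/1776, nonzero, and no other factor vanishes.
Hence a pole whose order is the multiplicity, 1.

The point is a pole of order 1.


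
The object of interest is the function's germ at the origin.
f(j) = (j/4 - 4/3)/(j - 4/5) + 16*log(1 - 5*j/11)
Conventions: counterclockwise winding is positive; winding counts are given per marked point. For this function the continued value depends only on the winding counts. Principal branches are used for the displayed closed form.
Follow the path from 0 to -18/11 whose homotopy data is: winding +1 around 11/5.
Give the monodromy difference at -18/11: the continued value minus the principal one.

The rational part is single-valued and drops out of the difference; each branch term changes only by its own monodromy.
(16)*log(1 - j/(11/5)): each positive loop around 11/5 adds 2*pi*i to the log, so winding +1 contributes (16)*(1)*2*pi*i = (32)*pi*i.
Summing the contributions at j = -18/11 gives (32)*pi*i.

Continued minus principal equals (32)*pi*i.


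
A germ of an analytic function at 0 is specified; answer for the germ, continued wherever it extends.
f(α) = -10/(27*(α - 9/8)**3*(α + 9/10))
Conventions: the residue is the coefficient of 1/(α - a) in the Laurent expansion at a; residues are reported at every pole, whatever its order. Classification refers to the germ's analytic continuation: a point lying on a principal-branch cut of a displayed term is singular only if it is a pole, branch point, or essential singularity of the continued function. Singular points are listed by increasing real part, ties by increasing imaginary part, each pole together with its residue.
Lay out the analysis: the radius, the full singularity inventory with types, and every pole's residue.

Radius of convergence at 0: 9/10.
At -9/10: a pole of order 1; residue 640000/14348907.
At 9/8: a pole of order 3; residue -640000/14348907.

Denominator factor (α - 9/8)^3: pole of order 3 at 9/8, modulus 9/8.
Denominator factor (α + 9/10): pole of order 1 at -9/10, modulus 9/10.
The radius of convergence is the smallest modulus among the singular points: 9/10.
At the order-1 pole -9/10 set g(α) = (α - (-9/10))*f(α) = -10/(27*(α - 9/8)**3).
Simple pole: residue = g(a) at a = -9/10, which is 640000/14348907.
At the order-3 pole 9/8 set g(α) = (α - (9/8))^3*f(α) = -10/(27*(α + 9/10)).
Order-3 pole: residue = g''(a)/2; g''(9/8) = -1280000/14348907, so the residue is -640000/14348907.
List the singular points by increasing real part (a conjugate pair: the negative imaginary part first).


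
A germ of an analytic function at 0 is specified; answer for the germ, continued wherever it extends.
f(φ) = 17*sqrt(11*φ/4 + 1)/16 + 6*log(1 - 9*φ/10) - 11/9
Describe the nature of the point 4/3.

There is no denominator, hence no pole anywhere.
Branch term log(1 - φ/(10/9)): argument at 4/3 is -1/5, nonzero, so 4/3 is not its branch point (a point on a principal cut is still regular for the continued germ).
Branch term sqrt(1 - φ/(-4/11)): argument at 4/3 is 14/3, nonzero, so 4/3 is not its branch point (a point on a principal cut is still regular for the continued germ).
So the germ continues analytically to 4/3.

The point is a regular point.


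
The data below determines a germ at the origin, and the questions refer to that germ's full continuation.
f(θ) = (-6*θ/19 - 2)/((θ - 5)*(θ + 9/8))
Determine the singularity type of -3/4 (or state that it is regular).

The point is a regular point.

Denominator factors: θ - 5 = -23/4 at θ = -3/4; θ + 9/8 = 3/8 at θ = -3/4 — none vanishes.
So the germ continues analytically to -3/4.


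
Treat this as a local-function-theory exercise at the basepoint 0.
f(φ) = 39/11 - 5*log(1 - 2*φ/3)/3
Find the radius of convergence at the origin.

The radius of convergence is 3/2.

Branch term (-5/3)*log(1 - φ/(3/2)): its argument vanishes at φ = 3/2, a logarithmic branch point, modulus 3/2.
The radius of convergence is the smallest modulus among the singular points: 3/2.


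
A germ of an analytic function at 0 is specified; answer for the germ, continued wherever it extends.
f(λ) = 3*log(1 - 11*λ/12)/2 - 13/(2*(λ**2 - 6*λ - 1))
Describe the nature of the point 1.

Denominator factors: λ**2 - 6*λ - 1 = -6 at λ = 1 — none vanishes.
Branch term log(1 - λ/(12/11)): argument at 1 is 1/12, nonzero, so 1 is not its branch point (a point on a principal cut is still regular for the continued germ).
So the germ continues analytically to 1.

The point is a regular point.


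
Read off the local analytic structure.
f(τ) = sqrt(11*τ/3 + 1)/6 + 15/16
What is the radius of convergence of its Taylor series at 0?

The radius of convergence is 3/11.

Branch term (1/6)*sqrt(1 - τ/(-3/11)): its argument vanishes at τ = -3/11, a square-root branch point, modulus 3/11.
The radius of convergence is the smallest modulus among the singular points: 3/11.


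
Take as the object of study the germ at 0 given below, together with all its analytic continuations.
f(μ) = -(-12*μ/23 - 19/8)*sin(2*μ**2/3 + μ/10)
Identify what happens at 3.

There is no denominator, hence no pole anywhere.
The factor -sin(2*μ**2/3 + μ/10) is entire.
So the germ continues analytically to 3.

The point is a regular point.


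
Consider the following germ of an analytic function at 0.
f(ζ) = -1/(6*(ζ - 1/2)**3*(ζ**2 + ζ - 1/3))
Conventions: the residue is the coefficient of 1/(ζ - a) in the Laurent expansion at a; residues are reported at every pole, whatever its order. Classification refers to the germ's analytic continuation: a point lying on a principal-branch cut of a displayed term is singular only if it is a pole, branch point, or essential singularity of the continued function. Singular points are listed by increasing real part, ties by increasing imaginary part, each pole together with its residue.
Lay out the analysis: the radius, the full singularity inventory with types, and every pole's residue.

Denominator factor (ζ - 1/2)^3: pole of order 3 at 1/2, modulus 1/2.
Denominator factor (ζ**2 + ζ - 1/3): discriminant 7/3, real irrational roots -1/2 + (1/6)*sqrt(21) and -1/2 - (1/6)*sqrt(21); poles of order 1, moduli -1/2 + (1/6)*sqrt(21) and 1/2 + (1/6)*sqrt(21).
The radius of convergence is the smallest modulus among the singular points: -1/2 + (1/6)*sqrt(21).
The factor ζ**2 + ζ - 1/3 splits as (ζ - a)(ζ - a') with a = -1/2 - (1/6)*sqrt(21), a' = -1/2 + (1/6)*sqrt(21). At the order-1 pole a set g(ζ) = (ζ - a)*f(ζ) = [-1/(6*(ζ - 1/2)**3)] / (ζ - a').
Simple pole: residue = g(a) at a = -1/2 - (1/6)*sqrt(21), which is 516/125 - (792/875)*sqrt(21).
The factor ζ**2 + ζ - 1/3 splits as (ζ - a)(ζ - a') with a = -1/2 + (1/6)*sqrt(21), a' = -1/2 - (1/6)*sqrt(21). At the order-1 pole a set g(ζ) = (ζ - a)*f(ζ) = [-1/(6*(ζ - 1/2)**3)] / (ζ - a').
Simple pole: residue = g(a) at a = -1/2 + (1/6)*sqrt(21), which is 516/125 + (792/875)*sqrt(21).
At the order-3 pole 1/2 set g(ζ) = (ζ - (1/2))^3*f(ζ) = -1/(6*(ζ**2 + ζ - 1/3)).
Order-3 pole: residue = g''(a)/2; g''(1/2) = -2064/125, so the residue is -1032/125.
List the singular points by increasing real part (a conjugate pair: the negative imaginary part first).

Radius of convergence at 0: -1/2 + (1/6)*sqrt(21).
At -1/2 - (1/6)*sqrt(21): a pole of order 1; residue 516/125 - (792/875)*sqrt(21).
At -1/2 + (1/6)*sqrt(21): a pole of order 1; residue 516/125 + (792/875)*sqrt(21).
At 1/2: a pole of order 3; residue -1032/125.


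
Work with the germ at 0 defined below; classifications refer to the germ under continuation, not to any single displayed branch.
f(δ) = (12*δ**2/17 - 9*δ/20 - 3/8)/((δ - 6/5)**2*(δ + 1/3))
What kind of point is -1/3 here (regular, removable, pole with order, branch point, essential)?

The denominator factor δ + 1/3 vanishes at -1/3 and appears to the power 1; the numerator there equals -299/2040, nonzero, and no other factor vanishes.
Hence a pole whose order is the multiplicity, 1.

The point is a pole of order 1.


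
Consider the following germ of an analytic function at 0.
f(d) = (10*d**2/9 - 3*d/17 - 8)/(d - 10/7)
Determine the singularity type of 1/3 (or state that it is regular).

The point is a regular point.

Denominator factors: d - 10/7 = -23/21 at d = 1/3 — none vanishes.
So the germ continues analytically to 1/3.


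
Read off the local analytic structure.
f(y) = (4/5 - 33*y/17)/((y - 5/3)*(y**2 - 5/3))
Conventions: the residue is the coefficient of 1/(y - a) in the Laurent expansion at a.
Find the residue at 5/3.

The residue is -1863/850.

At the order-1 pole 5/3 set g(y) = (y - (5/3))*f(y) = (4/5 - 33*y/17)/(y**2 - 5/3).
Simple pole: residue = g(a) at a = 5/3, which is -1863/850.


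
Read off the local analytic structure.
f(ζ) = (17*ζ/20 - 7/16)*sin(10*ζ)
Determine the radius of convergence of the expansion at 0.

The factor sin(10*ζ) is entire and contributes no finite singular point.
The polynomial part has no poles.
No finite singular points: the Taylor series at 0 converges everywhere.

The radius of convergence is infinite.


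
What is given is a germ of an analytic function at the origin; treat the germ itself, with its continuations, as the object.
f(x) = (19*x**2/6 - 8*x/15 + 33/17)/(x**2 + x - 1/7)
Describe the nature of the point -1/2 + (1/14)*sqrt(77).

The point is a pole of order 1.

The denominator factor x**2 + x - 1/7 vanishes at -1/2 + (1/14)*sqrt(77) and appears to the power 1; the numerator there equals 30299/7140 - (37/140)*sqrt(77), nonzero, and no other factor vanishes.
Hence a pole whose order is the multiplicity, 1.


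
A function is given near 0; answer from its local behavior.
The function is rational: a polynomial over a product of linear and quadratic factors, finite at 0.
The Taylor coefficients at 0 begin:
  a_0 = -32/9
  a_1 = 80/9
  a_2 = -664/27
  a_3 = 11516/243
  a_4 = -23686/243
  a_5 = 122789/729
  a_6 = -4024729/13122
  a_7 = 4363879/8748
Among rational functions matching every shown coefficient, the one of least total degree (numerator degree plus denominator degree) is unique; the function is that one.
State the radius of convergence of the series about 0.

No rational of total degree below 4 reproduces all 8 coefficients; solving the [0/4] Pade equations on them gives f(k) = 1/((k - 2/3)*(k + 3/4)**3), whose expansion matches every shown term.
Denominator factor (k - 2/3): pole of order 1 at 2/3, modulus 2/3.
Denominator factor (k + 3/4)^3: pole of order 3 at -3/4, modulus 3/4.
The radius of convergence is the smallest modulus among the singular points: 2/3.

The radius of convergence is 2/3.


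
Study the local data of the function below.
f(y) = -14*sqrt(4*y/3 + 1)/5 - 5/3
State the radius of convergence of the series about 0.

Branch term (-14/5)*sqrt(1 - y/(-3/4)): its argument vanishes at y = -3/4, a square-root branch point, modulus 3/4.
The radius of convergence is the smallest modulus among the singular points: 3/4.

The radius of convergence is 3/4.


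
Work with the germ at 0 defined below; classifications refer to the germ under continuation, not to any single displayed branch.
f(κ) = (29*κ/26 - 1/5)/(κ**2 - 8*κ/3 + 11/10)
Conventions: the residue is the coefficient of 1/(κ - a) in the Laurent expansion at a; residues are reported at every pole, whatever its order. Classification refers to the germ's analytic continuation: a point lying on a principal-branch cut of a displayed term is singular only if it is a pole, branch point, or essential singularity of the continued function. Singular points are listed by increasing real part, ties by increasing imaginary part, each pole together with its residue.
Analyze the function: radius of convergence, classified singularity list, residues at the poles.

Denominator factor (κ**2 - 8*κ/3 + 11/10): discriminant 122/45, real irrational roots 4/3 + (1/30)*sqrt(610) and 4/3 - (1/30)*sqrt(610); poles of order 1, moduli 4/3 + (1/30)*sqrt(610) and 4/3 - (1/30)*sqrt(610).
The radius of convergence is the smallest modulus among the singular points: 4/3 - (1/30)*sqrt(610).
The factor κ**2 - 8*κ/3 + 11/10 splits as (κ - a)(κ - a') with a = 4/3 - (1/30)*sqrt(610), a' = 4/3 + (1/30)*sqrt(610). At the order-1 pole a set g(κ) = (κ - a)*f(κ) = [29*κ/26 - 1/5] / (κ - a').
Simple pole: residue = g(a) at a = 4/3 - (1/30)*sqrt(610), which is 29/52 - (251/7930)*sqrt(610).
The factor κ**2 - 8*κ/3 + 11/10 splits as (κ - a)(κ - a') with a = 4/3 + (1/30)*sqrt(610), a' = 4/3 - (1/30)*sqrt(610). At the order-1 pole a set g(κ) = (κ - a)*f(κ) = [29*κ/26 - 1/5] / (κ - a').
Simple pole: residue = g(a) at a = 4/3 + (1/30)*sqrt(610), which is 29/52 + (251/7930)*sqrt(610).
List the singular points by increasing real part (a conjugate pair: the negative imaginary part first).

Radius of convergence at 0: 4/3 - (1/30)*sqrt(610).
At 4/3 - (1/30)*sqrt(610): a pole of order 1; residue 29/52 - (251/7930)*sqrt(610).
At 4/3 + (1/30)*sqrt(610): a pole of order 1; residue 29/52 + (251/7930)*sqrt(610).


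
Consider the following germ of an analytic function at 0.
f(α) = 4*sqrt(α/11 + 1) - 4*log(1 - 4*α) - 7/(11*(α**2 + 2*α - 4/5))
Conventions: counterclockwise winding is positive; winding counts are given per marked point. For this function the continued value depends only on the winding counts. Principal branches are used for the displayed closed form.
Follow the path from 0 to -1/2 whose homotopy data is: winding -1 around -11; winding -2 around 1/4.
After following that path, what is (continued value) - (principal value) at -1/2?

Continued minus principal equals (-(4/11)*sqrt(462)) + ((16)*pi)*i.

The rational part is single-valued and drops out of the difference; each branch term changes only by its own monodromy.
(4)*sqrt(1 - α/(-11)): winding -1 is odd, the square root flips sign, contributing -2*(4)*sqrt(1 - (-1/2)/(-11)) = -2*(4)*sqrt(21/22) = -(4/11)*sqrt(462).
(-4)*log(1 - α/(1/4)): each positive loop around 1/4 adds 2*pi*i to the log, so winding -2 contributes (-4)*(-2)*2*pi*i = (16)*pi*i.
Summing the contributions at α = -1/2 gives (-(4/11)*sqrt(462)) + ((16)*pi)*i.


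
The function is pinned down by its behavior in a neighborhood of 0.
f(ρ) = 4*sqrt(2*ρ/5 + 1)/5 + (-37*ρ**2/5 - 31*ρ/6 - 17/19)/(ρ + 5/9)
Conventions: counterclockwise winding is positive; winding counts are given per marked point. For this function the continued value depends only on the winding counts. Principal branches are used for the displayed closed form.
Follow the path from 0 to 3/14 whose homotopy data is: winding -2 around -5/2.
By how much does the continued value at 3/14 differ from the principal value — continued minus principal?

Continued minus principal equals 0.

The rational part is single-valued and drops out of the difference; each branch term changes only by its own monodromy.
(4/5)*sqrt(1 - ρ/(-5/2)): winding -2 is even, the square root returns to the same sheet, contribution 0.
Summing the contributions at ρ = 3/14 gives 0.


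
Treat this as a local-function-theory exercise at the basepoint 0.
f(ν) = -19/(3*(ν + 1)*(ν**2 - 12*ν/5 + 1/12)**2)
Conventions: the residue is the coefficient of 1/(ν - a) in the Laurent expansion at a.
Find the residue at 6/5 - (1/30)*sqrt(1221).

The residue is 600/2299 - (12600/3147331)*sqrt(1221).

The factor ν**2 - 12*ν/5 + 1/12 splits as (ν - a)(ν - a') with a = 6/5 - (1/30)*sqrt(1221), a' = 6/5 + (1/30)*sqrt(1221). At the order-2 pole a set g(ν) = (ν - a)^2*f(ν) = [-19/(3*(ν + 1))] / (ν - a')^2.
Order-2 pole: residue = g'(a); g'(6/5 - (1/30)*sqrt(1221)) = 600/2299 - (12600/3147331)*sqrt(1221), so the residue is 600/2299 - (12600/3147331)*sqrt(1221).


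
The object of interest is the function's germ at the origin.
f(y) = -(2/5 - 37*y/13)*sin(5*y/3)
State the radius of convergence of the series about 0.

The factor -sin(5*y/3) is entire and contributes no finite singular point.
The polynomial part has no poles.
No finite singular points: the Taylor series at 0 converges everywhere.

The radius of convergence is infinite.


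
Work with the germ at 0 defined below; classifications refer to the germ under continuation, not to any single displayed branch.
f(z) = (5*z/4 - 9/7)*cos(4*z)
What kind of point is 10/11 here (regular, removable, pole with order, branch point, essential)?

There is no denominator, hence no pole anywhere.
The factor cos(4*z) is entire.
So the germ continues analytically to 10/11.

The point is a regular point.


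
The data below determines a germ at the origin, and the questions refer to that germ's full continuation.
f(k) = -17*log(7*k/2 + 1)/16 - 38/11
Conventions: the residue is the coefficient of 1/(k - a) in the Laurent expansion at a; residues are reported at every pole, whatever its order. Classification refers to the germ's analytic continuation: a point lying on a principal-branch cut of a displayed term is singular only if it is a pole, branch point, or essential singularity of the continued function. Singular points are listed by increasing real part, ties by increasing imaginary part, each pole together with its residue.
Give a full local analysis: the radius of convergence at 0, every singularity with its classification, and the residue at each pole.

Branch term (-17/16)*log(1 - k/(-2/7)): its argument vanishes at k = -2/7, a logarithmic branch point, modulus 2/7.
The radius of convergence is the smallest modulus among the singular points: 2/7.

Radius of convergence at 0: 2/7.
At -2/7: a logarithmic branch point.


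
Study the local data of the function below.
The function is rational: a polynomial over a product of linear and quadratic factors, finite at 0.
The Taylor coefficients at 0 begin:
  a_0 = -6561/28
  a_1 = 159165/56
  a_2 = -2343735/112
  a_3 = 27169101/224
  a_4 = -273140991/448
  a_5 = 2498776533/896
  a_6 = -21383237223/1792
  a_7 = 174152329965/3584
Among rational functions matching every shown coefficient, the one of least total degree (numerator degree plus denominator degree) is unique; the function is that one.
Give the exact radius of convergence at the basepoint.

No rational of total degree below 6 reproduces all 8 coefficients; solving the [1/5] Pade equations on them gives f(α) = (α/2 - 27/7)/((α + 1/3)**3*(α + 2/3)**2), whose expansion matches every shown term.
Denominator factor (α + 1/3)^3: pole of order 3 at -1/3, modulus 1/3.
Denominator factor (α + 2/3)^2: pole of order 2 at -2/3, modulus 2/3.
The radius of convergence is the smallest modulus among the singular points: 1/3.

The radius of convergence is 1/3.


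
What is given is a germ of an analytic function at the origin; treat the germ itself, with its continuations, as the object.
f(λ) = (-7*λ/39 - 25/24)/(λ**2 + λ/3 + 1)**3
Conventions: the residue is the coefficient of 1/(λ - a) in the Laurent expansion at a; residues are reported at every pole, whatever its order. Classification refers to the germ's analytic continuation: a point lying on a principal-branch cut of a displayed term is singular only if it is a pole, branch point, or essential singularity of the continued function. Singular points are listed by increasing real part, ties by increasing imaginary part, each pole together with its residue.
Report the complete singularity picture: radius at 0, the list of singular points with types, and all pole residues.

Denominator factor (λ**2 + λ/3 + 1)^3: discriminant -35/9, complex-conjugate roots (-1/6) + ((1/6)*sqrt(35))*i and (-1/6) - ((1/6)*sqrt(35))*i; poles of order 3, moduli 1 and 1.
The radius of convergence is the smallest modulus among the singular points: 1.
The factor λ**2 + λ/3 + 1 splits as (λ - a)(λ - a') with a = (-1/6) - ((1/6)*sqrt(35))*i, a' = (-1/6) + ((1/6)*sqrt(35))*i. At the order-3 pole a set g(λ) = (λ - a)^3*f(λ) = [-7*λ/39 - 25/24] / (λ - a')^3.
Order-3 pole: residue = g''(a)/2; g''((-1/6) - ((1/6)*sqrt(35))*i) = -((76707/1114750)*sqrt(35))*i, so the residue is -((76707/2229500)*sqrt(35))*i.
The factor λ**2 + λ/3 + 1 splits as (λ - a)(λ - a') with a = (-1/6) + ((1/6)*sqrt(35))*i, a' = (-1/6) - ((1/6)*sqrt(35))*i. At the order-3 pole a set g(λ) = (λ - a)^3*f(λ) = [-7*λ/39 - 25/24] / (λ - a')^3.
Order-3 pole: residue = g''(a)/2; g''((-1/6) + ((1/6)*sqrt(35))*i) = ((76707/1114750)*sqrt(35))*i, so the residue is ((76707/2229500)*sqrt(35))*i.
List the singular points by increasing real part (a conjugate pair: the negative imaginary part first).

Radius of convergence at 0: 1.
At (-1/6) - ((1/6)*sqrt(35))*i: a pole of order 3; residue -((76707/2229500)*sqrt(35))*i.
At (-1/6) + ((1/6)*sqrt(35))*i: a pole of order 3; residue ((76707/2229500)*sqrt(35))*i.


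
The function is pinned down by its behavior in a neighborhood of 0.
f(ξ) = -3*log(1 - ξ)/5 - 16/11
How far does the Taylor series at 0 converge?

The radius of convergence is 1.

Branch term (-3/5)*log(1 - ξ/(1)): its argument vanishes at ξ = 1, a logarithmic branch point, modulus 1.
The radius of convergence is the smallest modulus among the singular points: 1.


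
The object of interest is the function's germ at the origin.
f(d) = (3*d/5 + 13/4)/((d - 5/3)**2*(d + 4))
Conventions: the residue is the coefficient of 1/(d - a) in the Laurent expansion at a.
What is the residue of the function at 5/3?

The residue is -9/340.

At the order-2 pole 5/3 set g(d) = (d - (5/3))^2*f(d) = (3*d/5 + 13/4)/(d + 4).
Order-2 pole: residue = g'(a); g'(5/3) = -9/340, so the residue is -9/340.


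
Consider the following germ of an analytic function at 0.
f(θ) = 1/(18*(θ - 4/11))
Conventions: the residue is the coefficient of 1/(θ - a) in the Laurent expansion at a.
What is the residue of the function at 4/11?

At the order-1 pole 4/11 set g(θ) = (θ - (4/11))*f(θ) = 1/18.
Simple pole: residue = g(a) at a = 4/11, which is 1/18.

The residue is 1/18.


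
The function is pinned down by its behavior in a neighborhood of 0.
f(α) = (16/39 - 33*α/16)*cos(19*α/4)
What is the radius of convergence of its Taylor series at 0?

The factor cos(19*α/4) is entire and contributes no finite singular point.
The polynomial part has no poles.
No finite singular points: the Taylor series at 0 converges everywhere.

The radius of convergence is infinite.


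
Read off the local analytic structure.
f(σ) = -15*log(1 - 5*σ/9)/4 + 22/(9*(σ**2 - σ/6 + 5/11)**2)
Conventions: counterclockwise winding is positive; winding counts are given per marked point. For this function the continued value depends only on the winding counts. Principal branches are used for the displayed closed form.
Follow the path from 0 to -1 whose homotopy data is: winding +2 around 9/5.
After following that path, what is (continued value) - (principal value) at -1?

The rational part is single-valued and drops out of the difference; each branch term changes only by its own monodromy.
(-15/4)*log(1 - σ/(9/5)): each positive loop around 9/5 adds 2*pi*i to the log, so winding +2 contributes (-15/4)*(2)*2*pi*i = -(15)*pi*i.
Summing the contributions at σ = -1 gives -(15)*pi*i.

Continued minus principal equals -(15)*pi*i.


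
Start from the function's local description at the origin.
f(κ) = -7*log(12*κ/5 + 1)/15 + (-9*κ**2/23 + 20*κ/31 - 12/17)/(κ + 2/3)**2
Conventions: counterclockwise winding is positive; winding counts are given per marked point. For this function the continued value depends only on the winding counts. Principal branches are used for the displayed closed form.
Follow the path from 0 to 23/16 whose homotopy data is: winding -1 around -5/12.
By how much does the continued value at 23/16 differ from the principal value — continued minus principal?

The rational part is single-valued and drops out of the difference; each branch term changes only by its own monodromy.
(-7/15)*log(1 - κ/(-5/12)): each positive loop around -5/12 adds 2*pi*i to the log, so winding -1 contributes (-7/15)*(-1)*2*pi*i = (14/15)*pi*i.
Summing the contributions at κ = 23/16 gives (14/15)*pi*i.

Continued minus principal equals (14/15)*pi*i.


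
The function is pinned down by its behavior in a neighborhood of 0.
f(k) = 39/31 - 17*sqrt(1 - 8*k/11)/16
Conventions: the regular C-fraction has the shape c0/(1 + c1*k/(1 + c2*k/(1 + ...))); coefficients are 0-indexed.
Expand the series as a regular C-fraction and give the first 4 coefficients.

Taylor coefficients (expand at 0): a_0 = 97/496, a_1 = 17/44, a_2 = 17/242, a_3 = 34/1331.
c0 = a_0 = 97/496. Peel one level at a time: if S = 1 + c*k/S' with S'(0) = 1, then c is the k-coefficient of S and S' = c*k/(S - 1).
S_1 = c0/f = 1 + (-2108/1067)*k + (366792/103499)*k^2 + ...; c1 = -2108/1067.
S_2 = c1*k/(S_1 - 1) = 1 + (174/97)*k + (-4/121)*k^2 + ...; c2 = 174/97.
S_3 = c2*k/(S_2 - 1) = 1 + (194/10527)*k + ...; c3 = 194/10527.

The regular C-fraction coefficients are [97/496, -2108/1067, 174/97, 194/10527].


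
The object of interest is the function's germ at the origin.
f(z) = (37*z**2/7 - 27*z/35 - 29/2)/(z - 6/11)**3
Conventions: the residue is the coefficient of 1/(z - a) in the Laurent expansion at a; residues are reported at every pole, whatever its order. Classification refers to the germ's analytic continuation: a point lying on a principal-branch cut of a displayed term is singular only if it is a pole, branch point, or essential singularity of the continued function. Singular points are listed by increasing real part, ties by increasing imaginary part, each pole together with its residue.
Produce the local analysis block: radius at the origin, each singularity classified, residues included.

Radius of convergence at 0: 6/11.
At 6/11: a pole of order 3; residue 37/7.

Denominator factor (z - 6/11)^3: pole of order 3 at 6/11, modulus 6/11.
The radius of convergence is the smallest modulus among the singular points: 6/11.
At the order-3 pole 6/11 set g(z) = (z - (6/11))^3*f(z) = 37*z**2/7 - 27*z/35 - 29/2.
Order-3 pole: residue = g''(a)/2; g''(6/11) = 74/7, so the residue is 37/7.
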